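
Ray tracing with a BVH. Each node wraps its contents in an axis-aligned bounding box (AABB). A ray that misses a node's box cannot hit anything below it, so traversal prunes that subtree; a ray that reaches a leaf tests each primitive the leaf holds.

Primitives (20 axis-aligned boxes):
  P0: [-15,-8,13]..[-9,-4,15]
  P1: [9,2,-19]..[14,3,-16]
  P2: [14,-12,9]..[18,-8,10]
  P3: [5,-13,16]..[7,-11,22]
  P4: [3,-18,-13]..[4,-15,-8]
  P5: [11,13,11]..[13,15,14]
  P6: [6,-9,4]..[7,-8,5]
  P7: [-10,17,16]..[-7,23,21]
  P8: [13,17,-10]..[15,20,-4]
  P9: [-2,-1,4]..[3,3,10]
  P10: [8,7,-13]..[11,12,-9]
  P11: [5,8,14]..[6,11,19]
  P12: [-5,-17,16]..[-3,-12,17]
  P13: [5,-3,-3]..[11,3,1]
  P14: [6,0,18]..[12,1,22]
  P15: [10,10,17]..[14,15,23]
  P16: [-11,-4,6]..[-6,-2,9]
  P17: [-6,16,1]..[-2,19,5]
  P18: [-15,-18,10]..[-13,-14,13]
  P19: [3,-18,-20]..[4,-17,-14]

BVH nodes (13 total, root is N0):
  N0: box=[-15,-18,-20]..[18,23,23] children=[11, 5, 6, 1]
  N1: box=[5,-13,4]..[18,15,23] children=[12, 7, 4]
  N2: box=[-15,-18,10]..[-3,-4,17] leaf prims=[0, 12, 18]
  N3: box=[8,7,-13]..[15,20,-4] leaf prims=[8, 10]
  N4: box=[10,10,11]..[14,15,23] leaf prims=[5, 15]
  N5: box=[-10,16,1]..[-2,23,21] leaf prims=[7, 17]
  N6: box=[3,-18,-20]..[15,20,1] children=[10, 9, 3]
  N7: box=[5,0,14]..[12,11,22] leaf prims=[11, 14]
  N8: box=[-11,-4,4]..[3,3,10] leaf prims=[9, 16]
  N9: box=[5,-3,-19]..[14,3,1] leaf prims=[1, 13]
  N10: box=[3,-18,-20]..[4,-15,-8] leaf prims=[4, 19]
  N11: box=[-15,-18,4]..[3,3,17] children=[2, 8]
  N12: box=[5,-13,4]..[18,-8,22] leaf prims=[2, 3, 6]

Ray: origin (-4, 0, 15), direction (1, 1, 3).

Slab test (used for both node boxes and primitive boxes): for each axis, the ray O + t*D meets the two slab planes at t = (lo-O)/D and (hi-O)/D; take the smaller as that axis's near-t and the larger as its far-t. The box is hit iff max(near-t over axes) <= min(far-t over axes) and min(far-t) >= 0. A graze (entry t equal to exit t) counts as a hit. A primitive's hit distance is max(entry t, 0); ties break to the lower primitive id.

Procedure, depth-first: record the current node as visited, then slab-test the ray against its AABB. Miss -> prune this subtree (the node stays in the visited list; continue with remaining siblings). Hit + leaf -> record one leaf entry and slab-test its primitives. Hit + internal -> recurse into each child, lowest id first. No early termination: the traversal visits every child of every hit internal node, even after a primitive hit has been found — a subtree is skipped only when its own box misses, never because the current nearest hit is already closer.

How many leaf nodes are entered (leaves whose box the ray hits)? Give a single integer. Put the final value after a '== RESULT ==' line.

Traverse from the root:
N0 x:[-11,22] y:[-18,23] z:[-35/3,8/3] -> hit [-11,8/3], descend [1, 5, 6, 11]
  N1 x:[9,22] y:[-13,15] z:[-11/3,8/3] -> miss, prune
  N5 x:[-6,2] y:[16,23] z:[-14/3,2] -> miss, prune
  N6 x:[7,19] y:[-18,20] z:[-35/3,-14/3] -> miss, prune
  N11 x:[-11,7] y:[-18,3] z:[-11/3,2/3] -> hit [-11/3,2/3], descend [2, 8]
    N2 x:[-11,1] y:[-18,-4] z:[-5/3,2/3] -> miss, prune
    N8 x:[-7,7] y:[-4,3] z:[-11/3,-5/3] -> miss, prune

Visited [0, 1, 5, 6, 11, 2, 8]. Tests: 7 box, 0 leaf. Nearest: miss.

== RESULT ==
0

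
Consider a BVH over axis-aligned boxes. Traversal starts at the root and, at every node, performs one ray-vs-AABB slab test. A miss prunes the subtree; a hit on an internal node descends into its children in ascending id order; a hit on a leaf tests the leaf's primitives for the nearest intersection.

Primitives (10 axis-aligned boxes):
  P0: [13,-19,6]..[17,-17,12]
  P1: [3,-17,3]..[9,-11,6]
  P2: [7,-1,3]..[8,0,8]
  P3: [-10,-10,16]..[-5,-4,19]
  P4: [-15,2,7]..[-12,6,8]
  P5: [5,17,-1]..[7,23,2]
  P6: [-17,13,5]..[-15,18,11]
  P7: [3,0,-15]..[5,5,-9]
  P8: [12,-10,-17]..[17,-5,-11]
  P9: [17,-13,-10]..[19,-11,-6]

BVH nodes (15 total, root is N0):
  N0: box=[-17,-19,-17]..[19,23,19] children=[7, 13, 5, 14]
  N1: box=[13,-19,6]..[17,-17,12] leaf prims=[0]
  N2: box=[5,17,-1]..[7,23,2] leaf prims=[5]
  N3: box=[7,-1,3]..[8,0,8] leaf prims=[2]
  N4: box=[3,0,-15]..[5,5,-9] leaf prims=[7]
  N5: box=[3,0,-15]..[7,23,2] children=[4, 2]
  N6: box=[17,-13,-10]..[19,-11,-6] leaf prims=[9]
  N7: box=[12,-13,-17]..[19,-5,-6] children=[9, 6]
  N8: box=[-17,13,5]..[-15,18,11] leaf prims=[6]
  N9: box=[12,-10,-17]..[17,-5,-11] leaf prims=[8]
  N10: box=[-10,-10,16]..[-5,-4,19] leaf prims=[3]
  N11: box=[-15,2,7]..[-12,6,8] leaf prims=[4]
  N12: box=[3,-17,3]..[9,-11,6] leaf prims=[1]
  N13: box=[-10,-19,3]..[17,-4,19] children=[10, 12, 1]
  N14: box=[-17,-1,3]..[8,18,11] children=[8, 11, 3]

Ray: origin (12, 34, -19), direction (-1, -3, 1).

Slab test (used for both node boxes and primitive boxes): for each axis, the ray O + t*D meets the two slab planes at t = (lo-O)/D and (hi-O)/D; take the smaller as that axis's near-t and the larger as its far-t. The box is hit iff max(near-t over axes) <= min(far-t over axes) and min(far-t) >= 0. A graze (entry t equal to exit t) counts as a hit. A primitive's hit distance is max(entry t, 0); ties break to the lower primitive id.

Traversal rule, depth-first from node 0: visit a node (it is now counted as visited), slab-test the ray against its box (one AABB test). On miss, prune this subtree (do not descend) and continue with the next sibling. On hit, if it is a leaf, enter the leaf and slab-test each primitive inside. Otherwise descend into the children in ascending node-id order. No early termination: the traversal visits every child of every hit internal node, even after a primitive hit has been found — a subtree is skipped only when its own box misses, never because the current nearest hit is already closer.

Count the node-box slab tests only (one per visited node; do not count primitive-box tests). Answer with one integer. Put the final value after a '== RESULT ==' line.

Walk:
N0 x:[-7,29] y:[11/3,53/3] z:[2,38] -> hit [11/3,53/3], descend [5, 7, 13, 14]
  N5 x:[5,9] y:[11/3,34/3] z:[4,21] -> hit [5,9], descend [2, 4]
    N2 x:[5,7] y:[11/3,17/3] z:[18,21] -> miss, prune
    N4 x:[7,9] y:[29/3,34/3] z:[4,10] -> miss, prune
  N7 x:[-7,0] y:[13,47/3] z:[2,13] -> miss, prune
  N13 x:[-5,22] y:[38/3,53/3] z:[22,38] -> miss, prune
  N14 x:[4,29] y:[16/3,35/3] z:[22,30] -> miss, prune

Visited [0, 5, 2, 4, 7, 13, 14]. Tests: 7 box, 0 leaf. Nearest: miss.

== RESULT ==
7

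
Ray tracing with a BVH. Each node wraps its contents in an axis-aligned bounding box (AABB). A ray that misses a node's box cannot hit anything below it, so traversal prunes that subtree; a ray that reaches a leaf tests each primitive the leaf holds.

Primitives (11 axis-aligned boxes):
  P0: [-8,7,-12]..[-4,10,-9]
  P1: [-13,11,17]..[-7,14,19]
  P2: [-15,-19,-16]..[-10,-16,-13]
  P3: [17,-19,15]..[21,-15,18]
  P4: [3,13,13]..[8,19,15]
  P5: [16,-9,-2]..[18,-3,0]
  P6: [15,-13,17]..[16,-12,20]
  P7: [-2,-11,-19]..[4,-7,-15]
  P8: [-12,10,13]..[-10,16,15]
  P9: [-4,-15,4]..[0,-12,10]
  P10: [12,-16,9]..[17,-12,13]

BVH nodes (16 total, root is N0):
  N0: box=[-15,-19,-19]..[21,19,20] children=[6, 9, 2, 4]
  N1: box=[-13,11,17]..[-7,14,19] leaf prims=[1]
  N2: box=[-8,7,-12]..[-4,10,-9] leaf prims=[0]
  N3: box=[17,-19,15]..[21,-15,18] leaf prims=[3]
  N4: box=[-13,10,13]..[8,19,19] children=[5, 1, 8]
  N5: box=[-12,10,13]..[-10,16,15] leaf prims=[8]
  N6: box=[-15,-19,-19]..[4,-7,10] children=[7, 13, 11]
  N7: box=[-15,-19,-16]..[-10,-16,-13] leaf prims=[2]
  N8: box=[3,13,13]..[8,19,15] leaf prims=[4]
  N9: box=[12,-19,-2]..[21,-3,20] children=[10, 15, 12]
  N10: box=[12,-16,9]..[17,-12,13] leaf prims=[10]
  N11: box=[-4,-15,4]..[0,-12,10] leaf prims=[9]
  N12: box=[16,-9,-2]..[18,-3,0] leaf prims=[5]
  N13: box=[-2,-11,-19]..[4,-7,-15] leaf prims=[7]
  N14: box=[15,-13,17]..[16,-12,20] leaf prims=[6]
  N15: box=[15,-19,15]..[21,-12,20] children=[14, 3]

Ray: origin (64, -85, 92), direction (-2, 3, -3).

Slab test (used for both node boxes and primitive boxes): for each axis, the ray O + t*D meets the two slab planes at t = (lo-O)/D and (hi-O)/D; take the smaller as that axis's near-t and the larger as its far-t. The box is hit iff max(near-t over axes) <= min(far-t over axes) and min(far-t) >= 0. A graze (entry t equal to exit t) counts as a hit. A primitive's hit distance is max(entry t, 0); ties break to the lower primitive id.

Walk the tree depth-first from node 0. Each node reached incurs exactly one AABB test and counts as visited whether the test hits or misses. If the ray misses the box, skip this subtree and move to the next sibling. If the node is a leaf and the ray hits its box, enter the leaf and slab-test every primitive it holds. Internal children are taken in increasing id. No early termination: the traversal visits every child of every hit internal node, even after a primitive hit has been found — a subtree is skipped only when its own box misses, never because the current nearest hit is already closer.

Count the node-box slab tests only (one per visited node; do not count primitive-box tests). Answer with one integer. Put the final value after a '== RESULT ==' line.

Trace the traversal:
N0 x:[43/2,79/2] y:[22,104/3] z:[24,37] -> hit [24,104/3], descend [2, 4, 6, 9]
  N2 x:[34,36] y:[92/3,95/3] z:[101/3,104/3] -> miss, prune
  N4 x:[28,77/2] y:[95/3,104/3] z:[73/3,79/3] -> miss, prune
  N6 x:[30,79/2] y:[22,26] z:[82/3,37] -> miss, prune
  N9 x:[43/2,26] y:[22,82/3] z:[24,94/3] -> hit [24,26], descend [10, 12, 15]
    N10 x:[47/2,26] y:[23,73/3] z:[79/3,83/3] -> miss, prune
    N12 x:[23,24] y:[76/3,82/3] z:[92/3,94/3] -> miss, prune
    N15 x:[43/2,49/2] y:[22,73/3] z:[24,77/3] -> hit [24,73/3], descend [3, 14]
      N3 x:[43/2,47/2] y:[22,70/3] z:[74/3,77/3] -> miss, prune
      N14 x:[24,49/2] y:[24,73/3] z:[24,25] -> hit [24,73/3] leaf, test {P6@t=24}

Summary -> nodes [0, 2, 4, 6, 9, 10, 12, 15, 3, 14]; box-tests=10; leaf-entries=1; first=P6

== RESULT ==
10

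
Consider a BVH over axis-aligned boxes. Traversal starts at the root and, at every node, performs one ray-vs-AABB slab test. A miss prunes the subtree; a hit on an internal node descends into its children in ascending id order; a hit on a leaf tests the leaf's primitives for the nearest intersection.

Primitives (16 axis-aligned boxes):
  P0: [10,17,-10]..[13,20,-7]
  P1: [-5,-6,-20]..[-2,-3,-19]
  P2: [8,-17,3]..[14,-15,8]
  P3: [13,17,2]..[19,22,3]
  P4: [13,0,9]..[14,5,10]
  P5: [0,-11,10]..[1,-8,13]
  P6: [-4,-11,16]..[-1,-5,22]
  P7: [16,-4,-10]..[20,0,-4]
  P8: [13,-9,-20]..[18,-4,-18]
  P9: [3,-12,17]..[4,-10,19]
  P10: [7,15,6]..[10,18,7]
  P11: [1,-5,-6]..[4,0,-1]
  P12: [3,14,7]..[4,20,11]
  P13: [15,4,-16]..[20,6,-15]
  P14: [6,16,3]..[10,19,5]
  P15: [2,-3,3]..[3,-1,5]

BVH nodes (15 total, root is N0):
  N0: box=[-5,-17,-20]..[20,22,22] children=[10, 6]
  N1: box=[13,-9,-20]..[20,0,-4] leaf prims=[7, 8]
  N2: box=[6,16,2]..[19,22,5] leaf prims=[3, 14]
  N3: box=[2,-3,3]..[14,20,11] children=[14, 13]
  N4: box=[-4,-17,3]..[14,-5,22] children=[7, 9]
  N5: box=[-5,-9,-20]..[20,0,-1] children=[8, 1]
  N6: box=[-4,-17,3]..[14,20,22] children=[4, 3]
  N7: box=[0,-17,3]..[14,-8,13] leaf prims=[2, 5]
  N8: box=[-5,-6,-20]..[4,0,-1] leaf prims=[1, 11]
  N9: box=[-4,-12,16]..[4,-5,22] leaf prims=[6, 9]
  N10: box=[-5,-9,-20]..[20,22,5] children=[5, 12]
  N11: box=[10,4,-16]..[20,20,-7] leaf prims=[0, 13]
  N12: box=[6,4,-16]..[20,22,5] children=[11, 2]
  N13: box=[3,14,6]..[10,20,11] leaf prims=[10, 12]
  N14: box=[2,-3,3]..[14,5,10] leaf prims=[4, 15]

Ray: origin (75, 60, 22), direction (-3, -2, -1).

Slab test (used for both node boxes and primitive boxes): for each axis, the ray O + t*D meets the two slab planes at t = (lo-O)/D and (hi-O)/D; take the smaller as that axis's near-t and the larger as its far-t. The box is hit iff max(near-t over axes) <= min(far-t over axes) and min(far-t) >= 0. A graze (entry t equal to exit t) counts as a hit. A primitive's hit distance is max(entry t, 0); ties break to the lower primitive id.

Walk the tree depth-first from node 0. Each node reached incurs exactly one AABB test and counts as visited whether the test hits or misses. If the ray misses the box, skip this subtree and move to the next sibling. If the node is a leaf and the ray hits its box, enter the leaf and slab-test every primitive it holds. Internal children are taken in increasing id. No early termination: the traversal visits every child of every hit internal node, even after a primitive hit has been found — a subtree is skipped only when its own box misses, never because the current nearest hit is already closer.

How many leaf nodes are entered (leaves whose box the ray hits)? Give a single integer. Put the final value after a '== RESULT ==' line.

Walk:
N0 x:[55/3,80/3] y:[19,77/2] z:[0,42] -> hit [19,80/3], descend [6, 10]
  N6 x:[61/3,79/3] y:[20,77/2] z:[0,19] -> miss, prune
  N10 x:[55/3,80/3] y:[19,69/2] z:[17,42] -> hit [19,80/3], descend [5, 12]
    N5 x:[55/3,80/3] y:[30,69/2] z:[23,42] -> miss, prune
    N12 x:[55/3,23] y:[19,28] z:[17,38] -> hit [19,23], descend [2, 11]
      N2 x:[56/3,23] y:[19,22] z:[17,20] -> hit [19,20] leaf, test {P3@t=19, P14(miss)}
      N11 x:[55/3,65/3] y:[20,28] z:[29,38] -> miss, prune

Visited [0, 6, 10, 5, 12, 2, 11]. Tests: 7 box, 1 leaf. Nearest: P3.

== RESULT ==
1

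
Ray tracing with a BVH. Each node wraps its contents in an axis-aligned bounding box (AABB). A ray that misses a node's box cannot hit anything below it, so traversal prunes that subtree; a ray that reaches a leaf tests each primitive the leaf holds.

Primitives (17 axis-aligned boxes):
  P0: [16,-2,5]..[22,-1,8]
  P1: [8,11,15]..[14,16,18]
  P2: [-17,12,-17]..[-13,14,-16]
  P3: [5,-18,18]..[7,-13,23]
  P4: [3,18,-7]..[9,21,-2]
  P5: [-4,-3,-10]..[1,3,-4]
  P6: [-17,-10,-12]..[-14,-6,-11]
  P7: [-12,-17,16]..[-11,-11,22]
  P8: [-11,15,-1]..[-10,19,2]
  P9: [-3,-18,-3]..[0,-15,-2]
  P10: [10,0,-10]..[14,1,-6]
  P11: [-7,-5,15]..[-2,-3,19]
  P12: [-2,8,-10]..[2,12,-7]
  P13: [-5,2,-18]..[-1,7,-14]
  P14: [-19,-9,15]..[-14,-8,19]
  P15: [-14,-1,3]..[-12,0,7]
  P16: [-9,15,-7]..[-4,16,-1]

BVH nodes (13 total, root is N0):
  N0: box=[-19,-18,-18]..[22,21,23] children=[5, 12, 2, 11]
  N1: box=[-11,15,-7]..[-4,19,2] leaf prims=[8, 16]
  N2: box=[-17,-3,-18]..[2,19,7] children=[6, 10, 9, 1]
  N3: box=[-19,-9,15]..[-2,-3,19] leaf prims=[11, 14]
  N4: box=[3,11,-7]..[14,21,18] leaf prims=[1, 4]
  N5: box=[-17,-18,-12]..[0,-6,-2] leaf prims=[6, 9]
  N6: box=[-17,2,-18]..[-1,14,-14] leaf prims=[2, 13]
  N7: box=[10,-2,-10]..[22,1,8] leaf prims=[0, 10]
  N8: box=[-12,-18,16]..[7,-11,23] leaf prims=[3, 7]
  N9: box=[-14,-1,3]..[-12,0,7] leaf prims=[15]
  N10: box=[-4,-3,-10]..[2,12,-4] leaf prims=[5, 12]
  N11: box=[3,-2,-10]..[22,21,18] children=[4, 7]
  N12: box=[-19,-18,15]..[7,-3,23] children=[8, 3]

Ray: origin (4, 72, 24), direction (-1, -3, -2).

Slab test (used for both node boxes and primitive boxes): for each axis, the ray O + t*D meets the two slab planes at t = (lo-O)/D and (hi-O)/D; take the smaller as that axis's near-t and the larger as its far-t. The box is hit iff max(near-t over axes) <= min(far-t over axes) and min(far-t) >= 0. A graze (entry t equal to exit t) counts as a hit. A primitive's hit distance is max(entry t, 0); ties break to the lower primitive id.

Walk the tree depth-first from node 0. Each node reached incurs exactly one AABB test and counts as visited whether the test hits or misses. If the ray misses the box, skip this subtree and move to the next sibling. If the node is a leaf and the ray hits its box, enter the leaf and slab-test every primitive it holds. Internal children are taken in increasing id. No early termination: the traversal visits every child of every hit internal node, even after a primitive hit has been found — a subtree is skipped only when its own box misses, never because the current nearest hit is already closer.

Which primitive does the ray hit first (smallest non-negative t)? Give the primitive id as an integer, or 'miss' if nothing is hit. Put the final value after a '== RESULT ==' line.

Traverse from the root:
N0 x:[-18,23] y:[17,30] z:[1/2,21] -> hit [17,21], descend [2, 5, 11, 12]
  N2 x:[2,21] y:[53/3,25] z:[17/2,21] -> hit [53/3,21], descend [1, 6, 9, 10]
    N1 x:[8,15] y:[53/3,19] z:[11,31/2] -> miss, prune
    N6 x:[5,21] y:[58/3,70/3] z:[19,21] -> hit [58/3,21] leaf, test {P2@t=20, P13(miss)}
    N9 x:[16,18] y:[24,73/3] z:[17/2,21/2] -> miss, prune
    N10 x:[2,8] y:[20,25] z:[14,17] -> miss, prune
  N5 x:[4,21] y:[26,30] z:[13,18] -> miss, prune
  N11 x:[-18,1] y:[17,74/3] z:[3,17] -> miss, prune
  N12 x:[-3,23] y:[25,30] z:[1/2,9/2] -> miss, prune

9 AABB tests over nodes [0, 2, 1, 6, 9, 10, 5, 11, 12]; 1 leaf entered; closest P2.

== RESULT ==
2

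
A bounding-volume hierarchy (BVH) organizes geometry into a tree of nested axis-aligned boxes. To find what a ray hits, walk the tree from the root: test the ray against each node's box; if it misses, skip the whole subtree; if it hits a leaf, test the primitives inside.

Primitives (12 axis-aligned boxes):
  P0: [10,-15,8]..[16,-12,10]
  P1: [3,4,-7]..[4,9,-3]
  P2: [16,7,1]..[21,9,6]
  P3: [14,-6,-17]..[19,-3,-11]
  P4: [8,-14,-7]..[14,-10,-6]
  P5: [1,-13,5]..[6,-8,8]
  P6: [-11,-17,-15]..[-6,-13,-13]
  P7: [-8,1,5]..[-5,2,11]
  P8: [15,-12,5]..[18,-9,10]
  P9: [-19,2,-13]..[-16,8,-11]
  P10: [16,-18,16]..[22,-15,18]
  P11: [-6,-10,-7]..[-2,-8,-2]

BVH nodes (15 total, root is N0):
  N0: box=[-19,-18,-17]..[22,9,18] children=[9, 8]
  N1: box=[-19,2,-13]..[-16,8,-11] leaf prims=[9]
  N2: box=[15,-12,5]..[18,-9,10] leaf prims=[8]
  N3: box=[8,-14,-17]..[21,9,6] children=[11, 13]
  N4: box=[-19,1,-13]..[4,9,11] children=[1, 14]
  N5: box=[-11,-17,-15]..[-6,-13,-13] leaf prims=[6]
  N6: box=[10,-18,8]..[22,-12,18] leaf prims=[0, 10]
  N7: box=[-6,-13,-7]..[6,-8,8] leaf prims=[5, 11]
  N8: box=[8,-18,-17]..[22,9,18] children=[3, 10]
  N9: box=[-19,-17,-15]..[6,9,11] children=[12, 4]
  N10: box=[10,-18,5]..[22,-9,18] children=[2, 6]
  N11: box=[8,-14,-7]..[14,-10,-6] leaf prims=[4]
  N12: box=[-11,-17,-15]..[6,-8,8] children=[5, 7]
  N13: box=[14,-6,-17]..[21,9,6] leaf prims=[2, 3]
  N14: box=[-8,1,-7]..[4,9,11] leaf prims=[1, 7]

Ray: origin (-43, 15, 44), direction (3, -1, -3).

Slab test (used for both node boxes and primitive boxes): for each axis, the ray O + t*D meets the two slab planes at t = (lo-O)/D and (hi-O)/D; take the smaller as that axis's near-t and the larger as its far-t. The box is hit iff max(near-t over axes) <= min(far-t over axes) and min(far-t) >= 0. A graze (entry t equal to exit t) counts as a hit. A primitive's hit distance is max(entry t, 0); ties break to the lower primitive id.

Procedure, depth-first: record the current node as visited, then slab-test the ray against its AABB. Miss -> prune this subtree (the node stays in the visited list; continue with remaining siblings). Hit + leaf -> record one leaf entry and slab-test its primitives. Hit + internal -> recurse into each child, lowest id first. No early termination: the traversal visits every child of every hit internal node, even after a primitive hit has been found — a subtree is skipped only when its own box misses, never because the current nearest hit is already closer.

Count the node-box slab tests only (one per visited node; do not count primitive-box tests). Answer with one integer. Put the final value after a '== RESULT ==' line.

Traverse from the root:
N0 x:[8,65/3] y:[6,33] z:[26/3,61/3] -> hit [26/3,61/3], descend [8, 9]
  N8 x:[17,65/3] y:[6,33] z:[26/3,61/3] -> hit [17,61/3], descend [3, 10]
    N3 x:[17,64/3] y:[6,29] z:[38/3,61/3] -> hit [17,61/3], descend [11, 13]
      N11 x:[17,19] y:[25,29] z:[50/3,17] -> miss, prune
      N13 x:[19,64/3] y:[6,21] z:[38/3,61/3] -> hit [19,61/3] leaf, test {P2(miss), P3@t=19}
    N10 x:[53/3,65/3] y:[24,33] z:[26/3,13] -> miss, prune
  N9 x:[8,49/3] y:[6,32] z:[11,59/3] -> hit [11,49/3], descend [4, 12]
    N4 x:[8,47/3] y:[6,14] z:[11,19] -> hit [11,14], descend [1, 14]
      N1 x:[8,9] y:[7,13] z:[55/3,19] -> miss, prune
      N14 x:[35/3,47/3] y:[6,14] z:[11,17] -> hit [35/3,14] leaf, test {P1(miss), P7(miss)}
    N12 x:[32/3,49/3] y:[23,32] z:[12,59/3] -> miss, prune

11 AABB tests over nodes [0, 8, 3, 11, 13, 10, 9, 4, 1, 14, 12]; 2 leaves entered; closest P3.

== RESULT ==
11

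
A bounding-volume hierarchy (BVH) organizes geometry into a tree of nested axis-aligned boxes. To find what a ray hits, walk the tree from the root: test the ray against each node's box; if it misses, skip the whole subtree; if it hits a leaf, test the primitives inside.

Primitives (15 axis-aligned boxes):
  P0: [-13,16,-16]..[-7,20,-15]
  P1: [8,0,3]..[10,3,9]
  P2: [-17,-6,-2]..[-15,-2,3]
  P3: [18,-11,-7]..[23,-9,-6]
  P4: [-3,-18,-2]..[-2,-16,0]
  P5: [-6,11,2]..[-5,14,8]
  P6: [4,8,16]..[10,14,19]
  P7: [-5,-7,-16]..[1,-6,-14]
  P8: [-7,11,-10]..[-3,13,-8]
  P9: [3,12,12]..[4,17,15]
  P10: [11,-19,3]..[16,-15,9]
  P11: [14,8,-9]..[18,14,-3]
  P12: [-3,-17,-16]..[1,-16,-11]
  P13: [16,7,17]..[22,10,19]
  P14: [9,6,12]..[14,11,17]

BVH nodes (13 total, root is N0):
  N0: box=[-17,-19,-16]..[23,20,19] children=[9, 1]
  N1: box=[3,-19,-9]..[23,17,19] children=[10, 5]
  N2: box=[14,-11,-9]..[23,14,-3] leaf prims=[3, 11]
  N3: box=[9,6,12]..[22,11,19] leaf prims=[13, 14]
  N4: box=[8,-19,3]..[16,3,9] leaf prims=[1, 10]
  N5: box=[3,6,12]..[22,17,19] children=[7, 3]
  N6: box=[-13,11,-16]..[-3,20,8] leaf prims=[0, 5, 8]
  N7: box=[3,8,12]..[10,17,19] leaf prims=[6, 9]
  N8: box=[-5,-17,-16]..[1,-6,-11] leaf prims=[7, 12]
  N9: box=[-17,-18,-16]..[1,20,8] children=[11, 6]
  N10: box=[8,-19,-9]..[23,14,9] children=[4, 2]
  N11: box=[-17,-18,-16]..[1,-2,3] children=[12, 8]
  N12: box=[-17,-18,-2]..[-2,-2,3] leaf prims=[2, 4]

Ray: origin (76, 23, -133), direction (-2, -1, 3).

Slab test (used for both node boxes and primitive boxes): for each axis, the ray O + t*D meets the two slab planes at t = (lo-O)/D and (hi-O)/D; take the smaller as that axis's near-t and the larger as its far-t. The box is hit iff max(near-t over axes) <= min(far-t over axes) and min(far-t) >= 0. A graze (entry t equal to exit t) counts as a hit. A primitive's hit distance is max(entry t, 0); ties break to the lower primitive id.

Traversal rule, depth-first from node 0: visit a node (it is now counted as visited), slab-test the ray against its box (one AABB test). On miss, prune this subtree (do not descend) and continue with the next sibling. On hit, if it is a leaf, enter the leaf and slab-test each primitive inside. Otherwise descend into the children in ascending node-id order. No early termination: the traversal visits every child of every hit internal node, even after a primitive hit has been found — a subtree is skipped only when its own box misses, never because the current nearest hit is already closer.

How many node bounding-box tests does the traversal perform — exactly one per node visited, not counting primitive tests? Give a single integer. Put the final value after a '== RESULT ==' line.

Trace the traversal:
N0 x:[53/2,93/2] y:[3,42] z:[39,152/3] -> hit [39,42], descend [1, 9]
  N1 x:[53/2,73/2] y:[6,42] z:[124/3,152/3] -> miss, prune
  N9 x:[75/2,93/2] y:[3,41] z:[39,47] -> hit [39,41], descend [6, 11]
    N6 x:[79/2,89/2] y:[3,12] z:[39,47] -> miss, prune
    N11 x:[75/2,93/2] y:[25,41] z:[39,136/3] -> hit [39,41], descend [8, 12]
      N8 x:[75/2,81/2] y:[29,40] z:[39,122/3] -> hit [39,40] leaf, test {P7(miss), P12@t=39}
      N12 x:[39,93/2] y:[25,41] z:[131/3,136/3] -> miss, prune

Visited [0, 1, 9, 6, 11, 8, 12]. Tests: 7 box, 1 leaf. Nearest: P12.

== RESULT ==
7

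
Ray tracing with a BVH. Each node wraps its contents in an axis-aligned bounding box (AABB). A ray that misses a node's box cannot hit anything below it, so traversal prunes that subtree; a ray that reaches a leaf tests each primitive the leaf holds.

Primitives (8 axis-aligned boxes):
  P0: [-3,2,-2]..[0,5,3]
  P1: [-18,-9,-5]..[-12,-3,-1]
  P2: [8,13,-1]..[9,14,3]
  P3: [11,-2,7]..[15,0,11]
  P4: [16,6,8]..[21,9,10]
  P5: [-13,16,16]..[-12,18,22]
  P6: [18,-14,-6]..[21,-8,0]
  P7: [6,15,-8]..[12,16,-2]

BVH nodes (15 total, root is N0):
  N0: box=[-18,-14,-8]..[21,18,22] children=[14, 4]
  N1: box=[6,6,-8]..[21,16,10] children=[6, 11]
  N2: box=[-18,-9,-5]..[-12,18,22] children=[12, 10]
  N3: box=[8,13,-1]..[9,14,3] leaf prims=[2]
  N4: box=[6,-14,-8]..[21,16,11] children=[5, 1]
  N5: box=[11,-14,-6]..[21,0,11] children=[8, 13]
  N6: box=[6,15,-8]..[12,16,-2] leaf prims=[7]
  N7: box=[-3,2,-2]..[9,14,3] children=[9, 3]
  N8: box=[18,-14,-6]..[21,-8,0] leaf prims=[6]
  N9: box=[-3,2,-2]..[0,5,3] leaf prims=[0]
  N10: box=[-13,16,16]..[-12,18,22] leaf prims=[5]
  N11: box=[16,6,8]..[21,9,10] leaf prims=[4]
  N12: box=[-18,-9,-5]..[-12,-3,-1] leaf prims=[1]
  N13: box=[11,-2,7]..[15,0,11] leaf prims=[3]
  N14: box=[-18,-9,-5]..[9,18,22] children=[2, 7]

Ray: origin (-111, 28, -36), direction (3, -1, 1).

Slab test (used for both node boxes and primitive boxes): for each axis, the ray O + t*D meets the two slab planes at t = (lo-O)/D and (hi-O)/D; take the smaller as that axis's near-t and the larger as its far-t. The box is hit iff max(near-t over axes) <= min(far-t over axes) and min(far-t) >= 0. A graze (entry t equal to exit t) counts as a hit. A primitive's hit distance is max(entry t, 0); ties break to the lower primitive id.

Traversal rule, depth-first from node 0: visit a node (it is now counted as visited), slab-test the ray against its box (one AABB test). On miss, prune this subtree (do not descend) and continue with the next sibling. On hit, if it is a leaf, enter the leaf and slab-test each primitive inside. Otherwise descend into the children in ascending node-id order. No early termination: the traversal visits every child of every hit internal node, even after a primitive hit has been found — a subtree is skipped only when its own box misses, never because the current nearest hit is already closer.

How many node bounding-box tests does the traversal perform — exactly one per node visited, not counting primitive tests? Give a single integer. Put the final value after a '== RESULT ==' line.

Traverse from the root:
N0 x:[31,44] y:[10,42] z:[28,58] -> hit [31,42], descend [4, 14]
  N4 x:[39,44] y:[12,42] z:[28,47] -> hit [39,42], descend [1, 5]
    N1 x:[39,44] y:[12,22] z:[28,46] -> miss, prune
    N5 x:[122/3,44] y:[28,42] z:[30,47] -> hit [122/3,42], descend [8, 13]
      N8 x:[43,44] y:[36,42] z:[30,36] -> miss, prune
      N13 x:[122/3,42] y:[28,30] z:[43,47] -> miss, prune
  N14 x:[31,40] y:[10,37] z:[31,58] -> hit [31,37], descend [2, 7]
    N2 x:[31,33] y:[10,37] z:[31,58] -> hit [31,33], descend [10, 12]
      N10 x:[98/3,33] y:[10,12] z:[52,58] -> miss, prune
      N12 x:[31,33] y:[31,37] z:[31,35] -> hit [31,33] leaf, test {P1@t=31}
    N7 x:[36,40] y:[14,26] z:[34,39] -> miss, prune

11 AABB tests over nodes [0, 4, 1, 5, 8, 13, 14, 2, 10, 12, 7]; 1 leaf entered; closest P1.

== RESULT ==
11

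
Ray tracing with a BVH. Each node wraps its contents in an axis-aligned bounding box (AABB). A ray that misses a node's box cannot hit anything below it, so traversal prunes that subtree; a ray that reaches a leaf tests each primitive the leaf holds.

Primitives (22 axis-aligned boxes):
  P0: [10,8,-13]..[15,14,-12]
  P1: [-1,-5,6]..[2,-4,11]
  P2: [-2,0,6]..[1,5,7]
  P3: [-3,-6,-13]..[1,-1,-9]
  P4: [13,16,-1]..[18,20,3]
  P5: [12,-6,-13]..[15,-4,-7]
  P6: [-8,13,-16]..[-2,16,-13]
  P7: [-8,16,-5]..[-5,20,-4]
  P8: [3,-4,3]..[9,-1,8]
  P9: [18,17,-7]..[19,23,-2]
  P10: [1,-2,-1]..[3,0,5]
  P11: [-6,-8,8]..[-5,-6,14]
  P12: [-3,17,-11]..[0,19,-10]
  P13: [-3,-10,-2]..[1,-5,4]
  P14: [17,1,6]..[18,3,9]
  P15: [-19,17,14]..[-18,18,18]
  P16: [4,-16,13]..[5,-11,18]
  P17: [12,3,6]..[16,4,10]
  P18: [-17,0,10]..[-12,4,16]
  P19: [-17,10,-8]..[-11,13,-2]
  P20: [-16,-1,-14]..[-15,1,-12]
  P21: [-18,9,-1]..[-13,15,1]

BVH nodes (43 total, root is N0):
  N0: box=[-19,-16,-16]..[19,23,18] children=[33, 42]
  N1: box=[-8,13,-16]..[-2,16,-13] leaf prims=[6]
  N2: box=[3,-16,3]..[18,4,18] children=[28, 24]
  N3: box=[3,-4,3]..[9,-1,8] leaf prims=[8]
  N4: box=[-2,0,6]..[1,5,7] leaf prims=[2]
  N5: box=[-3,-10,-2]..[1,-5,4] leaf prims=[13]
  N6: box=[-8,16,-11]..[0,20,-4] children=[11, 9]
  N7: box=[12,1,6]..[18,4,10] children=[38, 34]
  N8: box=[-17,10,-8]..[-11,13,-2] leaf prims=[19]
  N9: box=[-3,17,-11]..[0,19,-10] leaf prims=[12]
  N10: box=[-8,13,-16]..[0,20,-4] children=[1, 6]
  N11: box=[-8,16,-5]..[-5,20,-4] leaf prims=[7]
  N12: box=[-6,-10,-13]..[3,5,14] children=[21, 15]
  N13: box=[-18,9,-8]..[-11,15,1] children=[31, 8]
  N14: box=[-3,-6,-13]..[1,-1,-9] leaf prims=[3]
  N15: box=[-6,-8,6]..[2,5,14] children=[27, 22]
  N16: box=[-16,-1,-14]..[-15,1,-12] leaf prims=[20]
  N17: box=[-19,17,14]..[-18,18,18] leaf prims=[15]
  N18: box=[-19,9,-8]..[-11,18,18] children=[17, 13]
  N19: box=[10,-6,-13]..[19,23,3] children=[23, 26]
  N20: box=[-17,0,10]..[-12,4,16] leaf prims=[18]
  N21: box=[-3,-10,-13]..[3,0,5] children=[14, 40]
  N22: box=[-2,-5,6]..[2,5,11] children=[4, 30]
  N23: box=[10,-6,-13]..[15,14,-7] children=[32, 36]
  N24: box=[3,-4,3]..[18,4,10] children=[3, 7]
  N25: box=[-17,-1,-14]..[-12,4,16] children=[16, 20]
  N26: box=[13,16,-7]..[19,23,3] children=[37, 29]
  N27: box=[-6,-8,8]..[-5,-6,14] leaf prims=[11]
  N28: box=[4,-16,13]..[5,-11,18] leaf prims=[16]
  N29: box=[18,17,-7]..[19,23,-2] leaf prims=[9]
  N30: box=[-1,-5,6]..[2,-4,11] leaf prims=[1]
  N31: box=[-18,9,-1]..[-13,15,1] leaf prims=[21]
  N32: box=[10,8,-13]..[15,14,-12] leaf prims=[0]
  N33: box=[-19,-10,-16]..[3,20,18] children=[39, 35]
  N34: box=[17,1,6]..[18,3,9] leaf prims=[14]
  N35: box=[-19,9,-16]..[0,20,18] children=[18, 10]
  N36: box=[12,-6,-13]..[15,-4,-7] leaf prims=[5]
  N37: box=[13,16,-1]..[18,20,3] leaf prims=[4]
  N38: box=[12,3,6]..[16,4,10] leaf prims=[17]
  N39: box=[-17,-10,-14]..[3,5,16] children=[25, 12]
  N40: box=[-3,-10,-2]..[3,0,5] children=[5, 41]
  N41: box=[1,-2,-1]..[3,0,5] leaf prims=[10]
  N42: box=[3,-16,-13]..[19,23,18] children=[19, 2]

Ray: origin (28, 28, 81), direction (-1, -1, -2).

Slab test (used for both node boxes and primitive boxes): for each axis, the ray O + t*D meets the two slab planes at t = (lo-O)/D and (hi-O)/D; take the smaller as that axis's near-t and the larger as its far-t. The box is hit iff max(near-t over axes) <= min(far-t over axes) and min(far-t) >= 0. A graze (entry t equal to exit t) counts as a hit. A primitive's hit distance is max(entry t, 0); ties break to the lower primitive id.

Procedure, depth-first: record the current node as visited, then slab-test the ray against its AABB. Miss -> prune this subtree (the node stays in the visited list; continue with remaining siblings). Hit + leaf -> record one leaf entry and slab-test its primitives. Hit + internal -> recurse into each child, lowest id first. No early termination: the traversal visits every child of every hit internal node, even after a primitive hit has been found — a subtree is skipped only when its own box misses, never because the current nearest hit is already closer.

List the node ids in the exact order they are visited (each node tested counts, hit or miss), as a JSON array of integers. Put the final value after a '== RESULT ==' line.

Traverse from the root:
N0 x:[9,47] y:[5,44] z:[63/2,97/2] -> hit [63/2,44], descend [33, 42]
  N33 x:[25,47] y:[8,38] z:[63/2,97/2] -> hit [63/2,38], descend [35, 39]
    N35 x:[28,47] y:[8,19] z:[63/2,97/2] -> miss, prune
    N39 x:[25,45] y:[23,38] z:[65/2,95/2] -> hit [65/2,38], descend [12, 25]
      N12 x:[25,34] y:[23,38] z:[67/2,47] -> hit [67/2,34], descend [15, 21]
        N15 x:[26,34] y:[23,36] z:[67/2,75/2] -> hit [67/2,34], descend [22, 27]
          N22 x:[26,30] y:[23,33] z:[35,75/2] -> miss, prune
          N27 x:[33,34] y:[34,36] z:[67/2,73/2] -> hit [34,34] leaf, test {P11@t=34}
        N21 x:[25,31] y:[28,38] z:[38,47] -> miss, prune
      N25 x:[40,45] y:[24,29] z:[65/2,95/2] -> miss, prune
  N42 x:[9,25] y:[5,44] z:[63/2,47] -> miss, prune

order=[0, 33, 35, 39, 12, 15, 22, 27, 21, 25, 42]  |boxes|=11  |leaves|=1  hit=P11

== RESULT ==
[0, 33, 35, 39, 12, 15, 22, 27, 21, 25, 42]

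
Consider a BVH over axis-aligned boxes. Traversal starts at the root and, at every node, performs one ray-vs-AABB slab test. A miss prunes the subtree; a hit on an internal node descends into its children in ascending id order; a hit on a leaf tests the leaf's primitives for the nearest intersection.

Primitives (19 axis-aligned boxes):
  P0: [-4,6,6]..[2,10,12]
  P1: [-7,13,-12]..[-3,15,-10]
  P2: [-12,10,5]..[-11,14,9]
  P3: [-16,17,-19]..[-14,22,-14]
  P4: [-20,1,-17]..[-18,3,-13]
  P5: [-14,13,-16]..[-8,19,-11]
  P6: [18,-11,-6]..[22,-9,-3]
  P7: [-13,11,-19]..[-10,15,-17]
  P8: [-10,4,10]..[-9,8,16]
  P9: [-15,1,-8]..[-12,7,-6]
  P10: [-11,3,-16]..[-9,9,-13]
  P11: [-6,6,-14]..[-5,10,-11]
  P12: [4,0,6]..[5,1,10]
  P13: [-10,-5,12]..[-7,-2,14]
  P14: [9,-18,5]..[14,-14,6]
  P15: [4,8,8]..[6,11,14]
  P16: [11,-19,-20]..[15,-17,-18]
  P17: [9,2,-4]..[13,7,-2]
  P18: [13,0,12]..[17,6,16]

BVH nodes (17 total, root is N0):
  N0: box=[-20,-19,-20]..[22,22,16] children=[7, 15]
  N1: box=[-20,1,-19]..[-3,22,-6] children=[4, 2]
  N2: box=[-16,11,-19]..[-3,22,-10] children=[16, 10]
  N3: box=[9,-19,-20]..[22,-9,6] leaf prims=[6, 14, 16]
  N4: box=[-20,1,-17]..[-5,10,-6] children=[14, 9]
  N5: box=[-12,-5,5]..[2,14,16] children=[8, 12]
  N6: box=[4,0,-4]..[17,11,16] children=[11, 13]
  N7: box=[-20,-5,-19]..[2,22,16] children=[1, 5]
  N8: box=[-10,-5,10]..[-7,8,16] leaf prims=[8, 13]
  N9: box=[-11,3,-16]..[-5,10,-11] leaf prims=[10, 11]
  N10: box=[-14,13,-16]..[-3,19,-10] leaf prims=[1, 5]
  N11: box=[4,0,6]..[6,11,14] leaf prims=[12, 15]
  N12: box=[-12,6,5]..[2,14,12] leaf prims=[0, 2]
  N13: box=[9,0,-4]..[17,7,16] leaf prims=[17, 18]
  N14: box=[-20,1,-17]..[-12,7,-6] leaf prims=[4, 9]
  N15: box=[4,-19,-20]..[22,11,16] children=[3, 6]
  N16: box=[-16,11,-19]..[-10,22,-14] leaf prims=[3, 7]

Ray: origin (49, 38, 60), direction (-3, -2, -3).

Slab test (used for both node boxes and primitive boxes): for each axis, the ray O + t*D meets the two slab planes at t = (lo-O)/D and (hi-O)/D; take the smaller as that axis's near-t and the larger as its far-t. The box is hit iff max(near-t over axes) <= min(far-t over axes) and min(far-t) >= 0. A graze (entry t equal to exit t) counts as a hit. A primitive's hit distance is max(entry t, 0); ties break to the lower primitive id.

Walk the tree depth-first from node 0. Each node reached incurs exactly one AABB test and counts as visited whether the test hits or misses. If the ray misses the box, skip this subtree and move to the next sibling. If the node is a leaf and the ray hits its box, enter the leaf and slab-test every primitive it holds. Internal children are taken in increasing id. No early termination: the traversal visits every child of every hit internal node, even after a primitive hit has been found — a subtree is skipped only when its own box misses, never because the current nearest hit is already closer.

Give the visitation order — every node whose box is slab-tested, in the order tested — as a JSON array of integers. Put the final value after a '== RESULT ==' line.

Traverse from the root:
N0 x:[9,23] y:[8,57/2] z:[44/3,80/3] -> hit [44/3,23], descend [7, 15]
  N7 x:[47/3,23] y:[8,43/2] z:[44/3,79/3] -> hit [47/3,43/2], descend [1, 5]
    N1 x:[52/3,23] y:[8,37/2] z:[22,79/3] -> miss, prune
    N5 x:[47/3,61/3] y:[12,43/2] z:[44/3,55/3] -> hit [47/3,55/3], descend [8, 12]
      N8 x:[56/3,59/3] y:[15,43/2] z:[44/3,50/3] -> miss, prune
      N12 x:[47/3,61/3] y:[12,16] z:[16,55/3] -> hit [16,16] leaf, test {P0@t=16, P2(miss)}
  N15 x:[9,15] y:[27/2,57/2] z:[44/3,80/3] -> hit [44/3,15], descend [3, 6]
    N3 x:[9,40/3] y:[47/2,57/2] z:[18,80/3] -> miss, prune
    N6 x:[32/3,15] y:[27/2,19] z:[44/3,64/3] -> hit [44/3,15], descend [11, 13]
      N11 x:[43/3,15] y:[27/2,19] z:[46/3,18] -> miss, prune
      N13 x:[32/3,40/3] y:[31/2,19] z:[44/3,64/3] -> miss, prune

11 AABB tests over nodes [0, 7, 1, 5, 8, 12, 15, 3, 6, 11, 13]; 1 leaf entered; closest P0.

== RESULT ==
[0, 7, 1, 5, 8, 12, 15, 3, 6, 11, 13]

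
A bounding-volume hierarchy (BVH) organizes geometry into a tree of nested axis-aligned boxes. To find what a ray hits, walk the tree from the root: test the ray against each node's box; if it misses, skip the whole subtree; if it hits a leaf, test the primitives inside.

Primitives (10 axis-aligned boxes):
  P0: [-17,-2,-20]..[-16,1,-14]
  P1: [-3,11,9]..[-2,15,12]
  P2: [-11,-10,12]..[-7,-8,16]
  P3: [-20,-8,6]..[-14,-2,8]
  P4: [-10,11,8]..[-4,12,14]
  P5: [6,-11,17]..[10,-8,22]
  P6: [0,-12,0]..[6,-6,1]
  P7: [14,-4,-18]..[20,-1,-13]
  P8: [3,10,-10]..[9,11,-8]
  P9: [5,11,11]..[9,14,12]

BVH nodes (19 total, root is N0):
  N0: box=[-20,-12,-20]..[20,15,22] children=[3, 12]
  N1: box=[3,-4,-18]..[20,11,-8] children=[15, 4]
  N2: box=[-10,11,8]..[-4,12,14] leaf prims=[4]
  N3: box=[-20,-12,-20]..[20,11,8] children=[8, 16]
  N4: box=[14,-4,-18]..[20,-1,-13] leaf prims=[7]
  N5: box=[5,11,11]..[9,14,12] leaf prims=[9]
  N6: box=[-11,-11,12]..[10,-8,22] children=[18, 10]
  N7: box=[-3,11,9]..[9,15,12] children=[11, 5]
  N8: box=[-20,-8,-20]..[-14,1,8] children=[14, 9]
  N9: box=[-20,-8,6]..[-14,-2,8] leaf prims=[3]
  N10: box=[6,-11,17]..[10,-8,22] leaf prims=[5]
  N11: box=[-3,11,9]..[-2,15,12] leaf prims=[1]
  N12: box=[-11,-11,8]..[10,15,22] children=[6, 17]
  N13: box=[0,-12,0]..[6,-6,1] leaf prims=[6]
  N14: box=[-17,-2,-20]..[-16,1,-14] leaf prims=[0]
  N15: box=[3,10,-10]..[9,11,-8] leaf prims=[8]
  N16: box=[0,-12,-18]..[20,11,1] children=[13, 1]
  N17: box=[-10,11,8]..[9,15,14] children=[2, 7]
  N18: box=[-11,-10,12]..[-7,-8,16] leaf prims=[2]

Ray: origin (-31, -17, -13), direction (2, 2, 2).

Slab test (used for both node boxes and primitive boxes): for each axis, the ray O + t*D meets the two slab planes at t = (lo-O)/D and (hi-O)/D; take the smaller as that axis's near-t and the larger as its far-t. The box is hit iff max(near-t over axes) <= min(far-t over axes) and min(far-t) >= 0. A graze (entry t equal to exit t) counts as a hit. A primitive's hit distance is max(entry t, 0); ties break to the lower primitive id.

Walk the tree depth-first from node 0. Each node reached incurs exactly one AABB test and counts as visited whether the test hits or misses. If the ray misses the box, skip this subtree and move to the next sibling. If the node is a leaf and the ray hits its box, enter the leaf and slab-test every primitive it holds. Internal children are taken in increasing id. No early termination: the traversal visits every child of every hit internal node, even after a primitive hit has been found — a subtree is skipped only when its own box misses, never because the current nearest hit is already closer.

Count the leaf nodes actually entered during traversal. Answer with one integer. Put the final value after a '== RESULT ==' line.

Trace the traversal:
N0 x:[11/2,51/2] y:[5/2,16] z:[-7/2,35/2] -> hit [11/2,16], descend [3, 12]
  N3 x:[11/2,51/2] y:[5/2,14] z:[-7/2,21/2] -> hit [11/2,21/2], descend [8, 16]
    N8 x:[11/2,17/2] y:[9/2,9] z:[-7/2,21/2] -> hit [11/2,17/2], descend [9, 14]
      N9 x:[11/2,17/2] y:[9/2,15/2] z:[19/2,21/2] -> miss, prune
      N14 x:[7,15/2] y:[15/2,9] z:[-7/2,-1/2] -> miss, prune
    N16 x:[31/2,51/2] y:[5/2,14] z:[-5/2,7] -> miss, prune
  N12 x:[10,41/2] y:[3,16] z:[21/2,35/2] -> hit [21/2,16], descend [6, 17]
    N6 x:[10,41/2] y:[3,9/2] z:[25/2,35/2] -> miss, prune
    N17 x:[21/2,20] y:[14,16] z:[21/2,27/2] -> miss, prune

9 AABB tests over nodes [0, 3, 8, 9, 14, 16, 12, 6, 17]; 0 leaves entered; closest miss.

== RESULT ==
0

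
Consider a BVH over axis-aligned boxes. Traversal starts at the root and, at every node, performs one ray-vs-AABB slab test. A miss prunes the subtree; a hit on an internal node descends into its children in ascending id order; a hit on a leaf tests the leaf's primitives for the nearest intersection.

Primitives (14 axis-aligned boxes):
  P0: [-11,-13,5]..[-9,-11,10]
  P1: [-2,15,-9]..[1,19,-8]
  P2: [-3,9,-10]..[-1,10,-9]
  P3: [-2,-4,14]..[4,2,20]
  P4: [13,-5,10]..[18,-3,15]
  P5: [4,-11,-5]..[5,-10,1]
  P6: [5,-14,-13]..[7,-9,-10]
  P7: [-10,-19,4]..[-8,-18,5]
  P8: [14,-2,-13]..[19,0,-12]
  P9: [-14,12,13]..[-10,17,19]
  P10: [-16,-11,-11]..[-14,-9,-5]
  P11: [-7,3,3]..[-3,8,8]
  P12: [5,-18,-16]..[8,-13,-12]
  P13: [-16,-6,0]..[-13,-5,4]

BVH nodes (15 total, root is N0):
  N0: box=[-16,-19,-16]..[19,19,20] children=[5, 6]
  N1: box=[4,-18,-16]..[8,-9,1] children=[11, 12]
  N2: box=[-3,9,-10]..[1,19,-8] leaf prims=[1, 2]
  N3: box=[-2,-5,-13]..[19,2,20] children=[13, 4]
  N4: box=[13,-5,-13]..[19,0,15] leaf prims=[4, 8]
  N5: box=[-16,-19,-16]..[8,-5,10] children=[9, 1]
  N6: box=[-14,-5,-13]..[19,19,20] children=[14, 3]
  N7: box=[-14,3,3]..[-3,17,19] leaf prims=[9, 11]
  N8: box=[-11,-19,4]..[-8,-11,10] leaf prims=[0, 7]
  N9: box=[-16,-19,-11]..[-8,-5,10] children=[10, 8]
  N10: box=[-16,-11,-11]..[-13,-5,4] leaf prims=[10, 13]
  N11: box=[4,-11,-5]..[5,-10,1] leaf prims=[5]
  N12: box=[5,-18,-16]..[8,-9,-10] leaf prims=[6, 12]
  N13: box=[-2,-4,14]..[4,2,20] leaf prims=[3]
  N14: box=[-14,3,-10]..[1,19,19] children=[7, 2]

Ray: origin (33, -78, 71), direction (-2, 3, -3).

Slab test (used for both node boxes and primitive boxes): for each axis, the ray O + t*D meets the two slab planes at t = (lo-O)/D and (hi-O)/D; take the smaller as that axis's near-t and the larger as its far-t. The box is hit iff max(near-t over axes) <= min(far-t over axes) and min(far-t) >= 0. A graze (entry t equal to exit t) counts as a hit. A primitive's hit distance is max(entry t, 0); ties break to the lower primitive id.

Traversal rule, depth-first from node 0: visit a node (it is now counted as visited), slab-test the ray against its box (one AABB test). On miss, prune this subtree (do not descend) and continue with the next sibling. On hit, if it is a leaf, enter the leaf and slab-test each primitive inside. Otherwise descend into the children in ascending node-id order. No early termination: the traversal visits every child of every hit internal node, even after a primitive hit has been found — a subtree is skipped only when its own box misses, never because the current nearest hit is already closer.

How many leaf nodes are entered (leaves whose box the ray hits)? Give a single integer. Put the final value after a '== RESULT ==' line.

Traverse from the root:
N0 x:[7,49/2] y:[59/3,97/3] z:[17,29] -> hit [59/3,49/2], descend [5, 6]
  N5 x:[25/2,49/2] y:[59/3,73/3] z:[61/3,29] -> hit [61/3,73/3], descend [1, 9]
    N1 x:[25/2,29/2] y:[20,23] z:[70/3,29] -> miss, prune
    N9 x:[41/2,49/2] y:[59/3,73/3] z:[61/3,82/3] -> hit [41/2,73/3], descend [8, 10]
      N8 x:[41/2,22] y:[59/3,67/3] z:[61/3,67/3] -> hit [41/2,22] leaf, test {P0@t=65/3, P7(miss)}
      N10 x:[23,49/2] y:[67/3,73/3] z:[67/3,82/3] -> hit [23,73/3] leaf, test {P10(miss), P13(miss)}
  N6 x:[7,47/2] y:[73/3,97/3] z:[17,28] -> miss, prune

order=[0, 5, 1, 9, 8, 10, 6]  |boxes|=7  |leaves|=2  hit=P0

== RESULT ==
2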